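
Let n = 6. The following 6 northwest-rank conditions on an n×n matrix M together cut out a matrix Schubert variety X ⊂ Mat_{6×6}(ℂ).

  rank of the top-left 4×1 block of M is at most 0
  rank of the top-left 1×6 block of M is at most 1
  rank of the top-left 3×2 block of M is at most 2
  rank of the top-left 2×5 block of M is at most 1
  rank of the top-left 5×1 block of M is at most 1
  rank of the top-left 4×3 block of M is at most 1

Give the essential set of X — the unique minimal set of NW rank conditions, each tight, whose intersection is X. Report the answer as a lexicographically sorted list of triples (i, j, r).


The tightest implied rank at each (i,j), from the 6 conditions:

  i=1: 0, 1, 1, 1, 1, 1
  i=2: 0, 1, 1, 1, 1, 2
  i=3: 0, 1, 1, 2, 2, 3
  i=4: 0, 1, 1, 2, 3, 4
  i=5: 1, 2, 2, 3, 4, 5
  i=6: 1, 2, 3, 4, 5, 6

hence w(1..6) = (2, 6, 4, 5, 1, 3).

ℓ(w)=9; the 3 essential cells (i,j,r):

[(2, 5, 1), (4, 1, 0), (4, 3, 1)]


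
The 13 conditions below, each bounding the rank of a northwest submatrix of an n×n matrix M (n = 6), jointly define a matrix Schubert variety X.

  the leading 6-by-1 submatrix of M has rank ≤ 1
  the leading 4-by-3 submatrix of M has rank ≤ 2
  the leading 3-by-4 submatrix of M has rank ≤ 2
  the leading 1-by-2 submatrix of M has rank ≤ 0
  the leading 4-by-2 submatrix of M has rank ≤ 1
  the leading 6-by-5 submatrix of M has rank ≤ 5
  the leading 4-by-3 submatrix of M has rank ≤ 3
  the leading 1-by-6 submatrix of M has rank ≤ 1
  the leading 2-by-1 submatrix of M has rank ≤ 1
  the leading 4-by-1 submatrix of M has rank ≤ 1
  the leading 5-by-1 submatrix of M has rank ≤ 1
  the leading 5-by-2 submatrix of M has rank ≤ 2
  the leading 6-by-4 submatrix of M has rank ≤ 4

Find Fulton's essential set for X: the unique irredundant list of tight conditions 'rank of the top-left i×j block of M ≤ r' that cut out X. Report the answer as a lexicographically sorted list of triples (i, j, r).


The tightest implied rank at each (i,j), from the 13 conditions:

  i=1: 0, 0, 1, 1, 1, 1
  i=2: 1, 1, 2, 2, 2, 2
  i=3: 1, 1, 2, 2, 3, 3
  i=4: 1, 1, 2, 3, 4, 4
  i=5: 1, 2, 3, 4, 5, 5
  i=6: 1, 2, 3, 4, 5, 6

second differences of R give the permutation w = (3, 1, 5, 4, 2, 6).

Fulton essential set (3 of the 5 Rothe cells):

[(1, 2, 0), (3, 4, 2), (4, 2, 1)]


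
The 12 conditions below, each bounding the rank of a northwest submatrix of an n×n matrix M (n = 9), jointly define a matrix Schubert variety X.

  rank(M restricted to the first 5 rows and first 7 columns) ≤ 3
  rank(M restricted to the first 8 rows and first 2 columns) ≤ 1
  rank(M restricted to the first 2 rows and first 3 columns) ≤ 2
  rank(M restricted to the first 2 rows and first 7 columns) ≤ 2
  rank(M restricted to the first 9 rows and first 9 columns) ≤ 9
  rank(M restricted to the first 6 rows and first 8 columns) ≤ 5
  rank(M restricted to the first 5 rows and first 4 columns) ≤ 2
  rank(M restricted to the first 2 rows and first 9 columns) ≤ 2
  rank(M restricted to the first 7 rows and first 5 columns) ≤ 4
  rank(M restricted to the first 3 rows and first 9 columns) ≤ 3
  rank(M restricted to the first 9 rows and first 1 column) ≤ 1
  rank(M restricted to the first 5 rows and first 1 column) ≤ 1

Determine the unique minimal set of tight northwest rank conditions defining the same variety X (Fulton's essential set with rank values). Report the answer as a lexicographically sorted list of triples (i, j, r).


The tightest implied rank at each (i,j), from the 12 conditions:

  i=1: 1 | 1 | 1 | 1 | 1 | 1 | 1 | 1 | 1
  i=2: 1 | 1 | 2 | 2 | 2 | 2 | 2 | 2 | 2
  i=3: 1 | 1 | 2 | 2 | 3 | 3 | 3 | 3 | 3
  i=4: 1 | 1 | 2 | 2 | 3 | 3 | 3 | 4 | 4
  i=5: 1 | 1 | 2 | 2 | 3 | 3 | 3 | 4 | 5
  i=6: 1 | 1 | 2 | 3 | 4 | 4 | 4 | 5 | 6
  i=7: 1 | 1 | 2 | 3 | 4 | 5 | 5 | 6 | 7
  i=8: 1 | 1 | 2 | 3 | 4 | 5 | 6 | 7 | 8
  i=9: 1 | 2 | 3 | 4 | 5 | 6 | 7 | 8 | 9

so w = (1, 3, 5, 8, 9, 4, 6, 7, 2).

Rothe diagram D(w) (14 cells), 3 SE-corners (essential conditions):

[(5, 4, 2), (5, 7, 3), (8, 2, 1)]


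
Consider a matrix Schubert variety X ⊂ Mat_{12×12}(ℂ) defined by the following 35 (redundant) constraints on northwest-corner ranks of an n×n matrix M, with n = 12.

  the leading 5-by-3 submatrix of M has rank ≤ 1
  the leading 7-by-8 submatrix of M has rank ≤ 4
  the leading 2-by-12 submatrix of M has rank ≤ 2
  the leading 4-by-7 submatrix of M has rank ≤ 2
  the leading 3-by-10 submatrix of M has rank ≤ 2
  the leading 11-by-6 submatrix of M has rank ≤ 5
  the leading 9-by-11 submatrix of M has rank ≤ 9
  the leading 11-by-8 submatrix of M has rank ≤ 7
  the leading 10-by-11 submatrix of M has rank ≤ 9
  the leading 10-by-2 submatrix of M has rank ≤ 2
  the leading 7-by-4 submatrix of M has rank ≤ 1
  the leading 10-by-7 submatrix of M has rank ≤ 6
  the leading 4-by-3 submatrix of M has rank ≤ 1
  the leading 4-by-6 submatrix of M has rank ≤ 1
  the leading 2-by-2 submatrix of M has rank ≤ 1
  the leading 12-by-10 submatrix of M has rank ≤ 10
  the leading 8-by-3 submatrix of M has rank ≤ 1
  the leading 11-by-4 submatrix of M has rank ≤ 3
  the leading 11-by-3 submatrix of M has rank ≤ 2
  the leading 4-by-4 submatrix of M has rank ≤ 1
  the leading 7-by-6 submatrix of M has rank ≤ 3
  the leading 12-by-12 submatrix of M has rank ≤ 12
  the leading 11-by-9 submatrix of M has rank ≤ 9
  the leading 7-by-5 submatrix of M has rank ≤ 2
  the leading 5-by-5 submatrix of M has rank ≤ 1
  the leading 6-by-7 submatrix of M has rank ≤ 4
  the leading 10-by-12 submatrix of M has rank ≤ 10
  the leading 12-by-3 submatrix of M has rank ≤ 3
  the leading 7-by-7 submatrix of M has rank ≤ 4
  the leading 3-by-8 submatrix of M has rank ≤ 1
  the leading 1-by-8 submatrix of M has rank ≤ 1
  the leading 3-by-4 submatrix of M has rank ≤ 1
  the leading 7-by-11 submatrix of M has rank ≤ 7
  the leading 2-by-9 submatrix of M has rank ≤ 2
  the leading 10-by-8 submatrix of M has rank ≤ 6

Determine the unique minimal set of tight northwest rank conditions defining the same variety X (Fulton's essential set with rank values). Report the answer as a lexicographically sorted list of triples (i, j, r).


Reconstructing r_w from the 35 given conditions:

  row 1: 1 1 1 1 1 1 1 1 1 1 1 1
  row 2: 1 1 1 1 1 1 1 1 2 2 2 2
  row 3: 1 1 1 1 1 1 1 1 2 2 3 3
  row 4: 1 1 1 1 1 1 2 2 3 3 4 4
  row 5: 1 1 1 1 1 2 3 3 4 4 5 5
  row 6: 1 1 1 1 2 3 4 4 5 5 6 6
  row 7: 1 1 1 1 2 3 4 4 5 6 7 7
  row 8: 1 1 1 2 3 4 5 5 6 7 8 8
  row 9: 1 2 2 3 4 5 6 6 7 8 9 9
  row 10: 1 2 2 3 4 5 6 6 7 8 9 10
  row 11: 1 2 2 3 4 5 6 7 8 9 10 11
  row 12: 1 2 3 4 5 6 7 8 9 10 11 12

the unique w with this rank table is (1, 9, 11, 7, 6, 5, 10, 4, 2, 12, 8, 3).

9 SE-corners of the 36-cell Rothe diagram give Ess(w):

[(3, 8, 1), (3, 10, 2), (4, 6, 1), (5, 5, 1), (7, 4, 1), (7, 8, 4), (8, 3, 1), (10, 8, 6), (11, 3, 2)]


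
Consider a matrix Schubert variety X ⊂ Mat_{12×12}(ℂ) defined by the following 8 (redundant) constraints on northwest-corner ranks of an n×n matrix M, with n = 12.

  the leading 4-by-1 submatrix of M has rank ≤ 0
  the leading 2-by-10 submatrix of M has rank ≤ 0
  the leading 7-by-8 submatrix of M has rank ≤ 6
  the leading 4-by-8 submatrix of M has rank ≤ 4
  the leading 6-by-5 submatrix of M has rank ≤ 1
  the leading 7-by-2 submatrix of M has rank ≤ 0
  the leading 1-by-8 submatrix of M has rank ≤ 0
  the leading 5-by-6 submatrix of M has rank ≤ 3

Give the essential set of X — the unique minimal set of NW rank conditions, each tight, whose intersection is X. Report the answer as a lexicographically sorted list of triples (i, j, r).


Reconstructing r_w from the 8 given conditions:

  i=1: 0 0 0 0 0 0 0 0 0 0 1 1
  i=2: 0 0 0 0 0 0 0 0 0 0 1 2
  i=3: 0 0 1 1 1 1 1 1 1 1 2 3
  i=4: 0 0 1 1 1 2 2 2 2 2 3 4
  i=5: 0 0 1 1 1 2 3 3 3 3 4 5
  i=6: 0 0 1 1 1 2 3 4 4 4 5 6
  i=7: 0 0 1 2 2 3 4 5 5 5 6 7
  i=8: 1 1 2 3 3 4 5 6 6 6 7 8
  i=9: 1 2 3 4 4 5 6 7 7 7 8 9
  i=10: 1 2 3 4 5 6 7 8 8 8 9 10
  i=11: 1 2 3 4 5 6 7 8 9 9 10 11
  i=12: 1 2 3 4 5 6 7 8 9 10 11 12

giving w = (11, 12, 3, 6, 7, 8, 4, 1, 2, 5, 9, 10) via Δ²R.

ℓ(w)=36; the 3 essential cells (i,j,r):

[(2, 10, 0), (6, 5, 1), (7, 2, 0)]


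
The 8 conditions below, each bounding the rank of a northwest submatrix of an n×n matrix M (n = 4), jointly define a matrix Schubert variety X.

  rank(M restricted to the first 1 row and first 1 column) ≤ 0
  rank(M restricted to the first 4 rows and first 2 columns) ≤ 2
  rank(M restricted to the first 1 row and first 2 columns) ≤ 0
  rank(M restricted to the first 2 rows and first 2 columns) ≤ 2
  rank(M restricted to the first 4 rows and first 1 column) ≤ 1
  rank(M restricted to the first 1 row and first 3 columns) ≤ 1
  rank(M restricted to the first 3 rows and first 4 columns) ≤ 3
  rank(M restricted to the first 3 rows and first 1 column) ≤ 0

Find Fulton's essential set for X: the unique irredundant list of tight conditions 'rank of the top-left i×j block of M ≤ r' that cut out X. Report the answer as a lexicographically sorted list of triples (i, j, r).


Rank table r_w(4×4) implied by the 8 constraints:

  i=1: 0  0  1  1
  i=2: 0  1  2  2
  i=3: 0  1  2  3
  i=4: 1  2  3  4

the unique w with this rank table is (3, 2, 4, 1).

D(w) has 4 cells with 2 SE-corners; essential set:

[(1, 2, 0), (3, 1, 0)]


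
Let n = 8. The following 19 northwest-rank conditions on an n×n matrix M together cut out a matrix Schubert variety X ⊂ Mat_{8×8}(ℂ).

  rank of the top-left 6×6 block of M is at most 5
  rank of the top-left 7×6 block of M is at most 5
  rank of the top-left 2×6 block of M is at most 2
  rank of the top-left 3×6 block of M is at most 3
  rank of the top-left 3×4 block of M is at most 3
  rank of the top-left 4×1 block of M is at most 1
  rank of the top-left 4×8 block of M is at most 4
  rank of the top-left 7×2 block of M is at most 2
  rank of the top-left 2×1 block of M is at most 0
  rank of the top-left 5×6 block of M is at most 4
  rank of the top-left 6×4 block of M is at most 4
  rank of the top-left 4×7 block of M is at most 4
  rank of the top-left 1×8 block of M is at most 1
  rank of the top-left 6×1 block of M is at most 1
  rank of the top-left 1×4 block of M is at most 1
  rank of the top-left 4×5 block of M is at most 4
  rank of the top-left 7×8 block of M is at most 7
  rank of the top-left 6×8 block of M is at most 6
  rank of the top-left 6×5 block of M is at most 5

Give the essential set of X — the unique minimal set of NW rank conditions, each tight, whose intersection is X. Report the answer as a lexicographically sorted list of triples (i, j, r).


Computing R[i][j] = min implied NW-rank bound (n=8, 19 conditions):

  0  1  1  1  1  1  1  1
  0  1  2  2  2  2  2  2
  1  2  3  3  3  3  3  3
  1  2  3  4  4  4  4  4
  1  2  3  4  4  4  5  5
  1  2  3  4  5  5  6  6
  1  2  3  4  5  5  6  7
  1  2  3  4  5  6  7  8

second differences of R give the permutation w = (2, 3, 1, 4, 7, 5, 8, 6).

3 SE-corners of the 5-cell Rothe diagram give Ess(w):

[(2, 1, 0), (5, 6, 4), (7, 6, 5)]


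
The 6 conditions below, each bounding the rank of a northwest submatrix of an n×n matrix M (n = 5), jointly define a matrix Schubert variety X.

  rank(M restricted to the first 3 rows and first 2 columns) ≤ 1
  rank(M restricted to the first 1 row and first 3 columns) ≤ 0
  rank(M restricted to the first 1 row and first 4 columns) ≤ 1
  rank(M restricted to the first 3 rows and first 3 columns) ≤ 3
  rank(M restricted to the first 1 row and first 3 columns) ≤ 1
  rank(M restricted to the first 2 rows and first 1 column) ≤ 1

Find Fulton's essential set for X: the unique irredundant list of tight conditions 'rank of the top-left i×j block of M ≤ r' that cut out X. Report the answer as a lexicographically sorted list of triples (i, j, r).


Rank table r_w(5×5) implied by the 6 constraints:

  0 | 0 | 0 | 1 | 1
  1 | 1 | 1 | 2 | 2
  1 | 1 | 2 | 3 | 3
  1 | 2 | 3 | 4 | 4
  1 | 2 | 3 | 4 | 5

second differences of R give the permutation w = (4, 1, 3, 2, 5).

|D(w)|=4, |Ess(w)|=2:

[(1, 3, 0), (3, 2, 1)]


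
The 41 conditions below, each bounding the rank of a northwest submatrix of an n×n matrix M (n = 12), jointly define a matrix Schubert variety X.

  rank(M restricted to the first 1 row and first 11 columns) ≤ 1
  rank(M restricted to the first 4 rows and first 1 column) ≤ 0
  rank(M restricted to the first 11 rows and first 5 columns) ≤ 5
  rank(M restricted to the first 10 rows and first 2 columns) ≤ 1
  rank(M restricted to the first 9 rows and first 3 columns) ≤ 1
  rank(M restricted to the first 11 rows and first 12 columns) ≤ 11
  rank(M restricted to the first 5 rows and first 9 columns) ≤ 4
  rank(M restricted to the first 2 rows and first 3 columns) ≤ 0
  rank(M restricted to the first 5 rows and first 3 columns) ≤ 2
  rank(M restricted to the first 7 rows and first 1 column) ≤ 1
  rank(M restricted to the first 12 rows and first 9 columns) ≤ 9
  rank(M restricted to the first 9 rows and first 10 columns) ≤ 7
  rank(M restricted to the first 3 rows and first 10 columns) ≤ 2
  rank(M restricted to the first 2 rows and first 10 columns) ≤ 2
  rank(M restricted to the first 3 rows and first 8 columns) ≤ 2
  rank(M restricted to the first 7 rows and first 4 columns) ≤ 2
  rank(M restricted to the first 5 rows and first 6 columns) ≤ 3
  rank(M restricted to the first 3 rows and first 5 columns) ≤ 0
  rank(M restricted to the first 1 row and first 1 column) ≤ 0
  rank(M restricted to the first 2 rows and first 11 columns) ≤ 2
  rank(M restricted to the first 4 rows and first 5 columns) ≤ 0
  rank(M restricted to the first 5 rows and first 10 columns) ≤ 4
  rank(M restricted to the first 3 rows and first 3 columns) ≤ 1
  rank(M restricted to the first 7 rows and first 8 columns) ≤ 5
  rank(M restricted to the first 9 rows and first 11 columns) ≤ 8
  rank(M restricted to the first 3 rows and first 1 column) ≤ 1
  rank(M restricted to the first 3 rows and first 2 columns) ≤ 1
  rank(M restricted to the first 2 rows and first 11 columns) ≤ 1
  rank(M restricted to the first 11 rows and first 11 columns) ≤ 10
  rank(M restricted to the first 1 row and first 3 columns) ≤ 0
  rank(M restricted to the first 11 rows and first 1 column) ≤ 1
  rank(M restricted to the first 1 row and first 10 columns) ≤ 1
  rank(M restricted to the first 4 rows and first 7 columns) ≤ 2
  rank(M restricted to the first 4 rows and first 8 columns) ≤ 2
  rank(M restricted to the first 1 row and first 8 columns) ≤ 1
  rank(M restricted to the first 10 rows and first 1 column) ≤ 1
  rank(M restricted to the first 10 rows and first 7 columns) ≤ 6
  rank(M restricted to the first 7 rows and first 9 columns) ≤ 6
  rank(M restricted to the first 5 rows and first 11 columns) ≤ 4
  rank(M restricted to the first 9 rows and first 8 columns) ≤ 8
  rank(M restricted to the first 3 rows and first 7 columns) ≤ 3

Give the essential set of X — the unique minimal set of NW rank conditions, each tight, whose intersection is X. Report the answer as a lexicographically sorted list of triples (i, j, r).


Propagating the 41 rank bounds to every northwest block:

  R[1]: 0 | 0 | 0 | 0 | 0 | 1 | 1 | 1 | 1 | 1 | 1 | 1
  R[2]: 0 | 0 | 0 | 0 | 0 | 1 | 1 | 1 | 1 | 1 | 1 | 2
  R[3]: 0 | 0 | 0 | 0 | 0 | 1 | 2 | 2 | 2 | 2 | 2 | 3
  R[4]: 0 | 0 | 0 | 0 | 0 | 1 | 2 | 2 | 3 | 3 | 3 | 4
  R[5]: 1 | 1 | 1 | 1 | 1 | 2 | 3 | 3 | 4 | 4 | 4 | 5
  R[6]: 1 | 1 | 1 | 2 | 2 | 3 | 4 | 4 | 5 | 5 | 5 | 6
  R[7]: 1 | 1 | 1 | 2 | 3 | 4 | 5 | 5 | 6 | 6 | 6 | 7
  R[8]: 1 | 1 | 1 | 2 | 3 | 4 | 5 | 6 | 7 | 7 | 7 | 8
  R[9]: 1 | 1 | 1 | 2 | 3 | 4 | 5 | 6 | 7 | 7 | 8 | 9
  R[10]: 1 | 1 | 2 | 3 | 4 | 5 | 6 | 7 | 8 | 8 | 9 | 10
  R[11]: 1 | 2 | 3 | 4 | 5 | 6 | 7 | 8 | 9 | 9 | 10 | 11
  R[12]: 1 | 2 | 3 | 4 | 5 | 6 | 7 | 8 | 9 | 10 | 11 | 12

hence w(1..12) = (6, 12, 7, 9, 1, 4, 5, 8, 11, 3, 2, 10).

D(w) has 36 cells with 6 SE-corners; essential set:

[(2, 11, 1), (4, 5, 0), (4, 8, 2), (9, 3, 1), (9, 10, 7), (10, 2, 1)]


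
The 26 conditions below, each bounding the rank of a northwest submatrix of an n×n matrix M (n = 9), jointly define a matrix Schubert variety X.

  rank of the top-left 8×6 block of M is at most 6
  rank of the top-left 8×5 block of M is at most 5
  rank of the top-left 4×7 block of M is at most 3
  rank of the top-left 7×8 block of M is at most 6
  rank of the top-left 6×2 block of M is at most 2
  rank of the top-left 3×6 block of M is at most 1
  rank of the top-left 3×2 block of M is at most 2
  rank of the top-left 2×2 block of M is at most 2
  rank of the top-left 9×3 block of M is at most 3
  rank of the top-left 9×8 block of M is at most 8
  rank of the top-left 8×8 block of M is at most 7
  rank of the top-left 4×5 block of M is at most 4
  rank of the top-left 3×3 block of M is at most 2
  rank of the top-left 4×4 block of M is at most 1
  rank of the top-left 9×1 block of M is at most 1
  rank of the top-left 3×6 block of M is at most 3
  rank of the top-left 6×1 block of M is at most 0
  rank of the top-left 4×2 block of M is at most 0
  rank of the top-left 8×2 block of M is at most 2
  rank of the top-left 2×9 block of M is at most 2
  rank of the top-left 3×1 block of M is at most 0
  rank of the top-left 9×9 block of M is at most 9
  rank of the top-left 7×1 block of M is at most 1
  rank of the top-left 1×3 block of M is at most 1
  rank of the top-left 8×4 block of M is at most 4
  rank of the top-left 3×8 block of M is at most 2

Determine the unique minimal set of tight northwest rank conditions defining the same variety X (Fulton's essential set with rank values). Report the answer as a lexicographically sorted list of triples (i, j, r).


Computing R[i][j] = min implied NW-rank bound (n=9, 26 conditions):

  row 1: 0 0 1 1 1 1 1 1 1
  row 2: 0 0 1 1 1 1 2 2 2
  row 3: 0 0 1 1 1 1 2 2 3
  row 4: 0 0 1 1 2 2 3 3 4
  row 5: 0 1 2 2 3 3 4 4 5
  row 6: 0 1 2 3 4 4 5 5 6
  row 7: 1 2 3 4 5 5 6 6 7
  row 8: 1 2 3 4 5 6 7 7 8
  row 9: 1 2 3 4 5 6 7 8 9

so w = (3, 7, 9, 5, 2, 4, 1, 6, 8).

5 SE-corners of the 18-cell Rothe diagram give Ess(w):

[(3, 6, 1), (3, 8, 2), (4, 2, 0), (4, 4, 1), (6, 1, 0)]


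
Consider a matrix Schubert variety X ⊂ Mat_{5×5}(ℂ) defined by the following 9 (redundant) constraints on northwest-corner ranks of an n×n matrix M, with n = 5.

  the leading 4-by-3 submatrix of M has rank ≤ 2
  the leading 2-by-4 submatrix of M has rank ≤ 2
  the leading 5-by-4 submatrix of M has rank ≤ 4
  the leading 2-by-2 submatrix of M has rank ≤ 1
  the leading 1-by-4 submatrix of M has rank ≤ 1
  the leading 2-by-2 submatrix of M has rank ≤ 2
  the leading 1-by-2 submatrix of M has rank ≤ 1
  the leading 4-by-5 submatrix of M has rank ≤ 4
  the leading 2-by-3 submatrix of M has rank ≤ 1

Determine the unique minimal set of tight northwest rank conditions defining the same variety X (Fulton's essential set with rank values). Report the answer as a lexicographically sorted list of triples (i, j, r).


The tightest implied rank at each (i,j), from the 9 conditions:

  row 1: 1 1 1 1 1
  row 2: 1 1 1 2 2
  row 3: 1 2 2 3 3
  row 4: 1 2 2 3 4
  row 5: 1 2 3 4 5

giving w = (1, 4, 2, 5, 3) via Δ²R.

Rothe diagram D(w) (3 cells), 2 SE-corners (essential conditions):

[(2, 3, 1), (4, 3, 2)]


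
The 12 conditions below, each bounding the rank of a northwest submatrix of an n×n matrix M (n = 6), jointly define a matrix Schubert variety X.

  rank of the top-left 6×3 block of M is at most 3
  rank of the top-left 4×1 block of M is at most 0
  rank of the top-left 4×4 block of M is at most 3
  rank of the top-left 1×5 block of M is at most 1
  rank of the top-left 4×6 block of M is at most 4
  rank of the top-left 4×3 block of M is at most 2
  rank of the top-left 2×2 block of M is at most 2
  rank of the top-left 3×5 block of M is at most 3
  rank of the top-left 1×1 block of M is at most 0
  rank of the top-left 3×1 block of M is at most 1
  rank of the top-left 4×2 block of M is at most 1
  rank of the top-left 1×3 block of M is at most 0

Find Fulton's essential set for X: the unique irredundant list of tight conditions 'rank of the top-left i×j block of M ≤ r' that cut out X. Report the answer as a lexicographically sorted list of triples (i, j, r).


Reconstructing r_w from the 12 given conditions:

  row 1: 0 | 0 | 0 | 1 | 1 | 1
  row 2: 0 | 1 | 1 | 2 | 2 | 2
  row 3: 0 | 1 | 2 | 3 | 3 | 3
  row 4: 0 | 1 | 2 | 3 | 4 | 4
  row 5: 1 | 2 | 3 | 4 | 5 | 5
  row 6: 1 | 2 | 3 | 4 | 5 | 6

giving w = (4, 2, 3, 5, 1, 6) via Δ²R.

ℓ(w)=6; the 2 essential cells (i,j,r):

[(1, 3, 0), (4, 1, 0)]


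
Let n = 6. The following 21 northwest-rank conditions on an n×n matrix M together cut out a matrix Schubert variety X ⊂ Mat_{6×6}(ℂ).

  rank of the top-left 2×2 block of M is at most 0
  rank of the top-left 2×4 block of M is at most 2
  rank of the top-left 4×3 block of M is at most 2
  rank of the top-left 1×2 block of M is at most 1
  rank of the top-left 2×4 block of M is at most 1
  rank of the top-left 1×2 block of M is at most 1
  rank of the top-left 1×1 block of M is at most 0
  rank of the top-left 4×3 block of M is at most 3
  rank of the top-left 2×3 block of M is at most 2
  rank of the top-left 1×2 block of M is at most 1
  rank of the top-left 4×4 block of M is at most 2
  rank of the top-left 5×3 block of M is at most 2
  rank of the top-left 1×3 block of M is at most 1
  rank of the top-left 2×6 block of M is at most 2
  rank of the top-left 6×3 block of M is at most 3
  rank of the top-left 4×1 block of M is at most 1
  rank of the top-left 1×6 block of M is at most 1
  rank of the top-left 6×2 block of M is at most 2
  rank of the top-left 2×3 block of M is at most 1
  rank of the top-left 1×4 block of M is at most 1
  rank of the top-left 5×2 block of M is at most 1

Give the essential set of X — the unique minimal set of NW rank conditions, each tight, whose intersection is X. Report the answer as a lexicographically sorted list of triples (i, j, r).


The tightest implied rank at each (i,j), from the 21 conditions:

  0 | 0 | 1 | 1 | 1 | 1
  0 | 0 | 1 | 1 | 2 | 2
  1 | 1 | 2 | 2 | 3 | 3
  1 | 1 | 2 | 2 | 3 | 4
  1 | 1 | 2 | 3 | 4 | 5
  1 | 2 | 3 | 4 | 5 | 6

second differences of R give the permutation w = (3, 5, 1, 6, 4, 2).

4 SE-corners of the 8-cell Rothe diagram give Ess(w):

[(2, 2, 0), (2, 4, 1), (4, 4, 2), (5, 2, 1)]


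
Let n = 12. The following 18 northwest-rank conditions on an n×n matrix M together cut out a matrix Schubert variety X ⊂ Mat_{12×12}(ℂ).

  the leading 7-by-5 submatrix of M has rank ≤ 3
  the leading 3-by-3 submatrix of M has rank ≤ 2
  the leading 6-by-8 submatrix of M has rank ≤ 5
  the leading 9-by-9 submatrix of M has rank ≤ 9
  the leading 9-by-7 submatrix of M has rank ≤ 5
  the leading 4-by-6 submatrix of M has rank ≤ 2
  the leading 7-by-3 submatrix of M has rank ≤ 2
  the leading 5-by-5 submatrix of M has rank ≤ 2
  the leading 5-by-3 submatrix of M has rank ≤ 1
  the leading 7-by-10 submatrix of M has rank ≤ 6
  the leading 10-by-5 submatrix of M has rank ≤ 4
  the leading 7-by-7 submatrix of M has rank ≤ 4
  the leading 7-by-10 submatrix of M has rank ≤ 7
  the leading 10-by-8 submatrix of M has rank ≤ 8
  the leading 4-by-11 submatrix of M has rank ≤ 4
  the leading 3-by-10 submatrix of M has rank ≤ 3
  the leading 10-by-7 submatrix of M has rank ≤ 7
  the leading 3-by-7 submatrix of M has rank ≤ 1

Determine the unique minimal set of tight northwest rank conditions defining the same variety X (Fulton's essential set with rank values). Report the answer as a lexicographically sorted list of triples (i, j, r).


The tightest implied rank at each (i,j), from the 18 conditions:

  row 1: 1  1  1  1  1  1  1  1  1  1  1  1
  row 2: 1  1  1  1  1  1  1  2  2  2  2  2
  row 3: 1  1  1  1  1  1  1  2  3  3  3  3
  row 4: 1  1  1  2  2  2  2  3  4  4  4  4
  row 5: 1  1  1  2  2  3  3  4  5  5  5  5
  row 6: 1  2  2  3  3  4  4  5  6  6  6  6
  row 7: 1  2  2  3  3  4  4  5  6  6  7  7
  row 8: 1  2  3  4  4  5  5  6  7  7  8  8
  row 9: 1  2  3  4  4  5  5  6  7  8  9  9
  row 10: 1  2  3  4  4  5  6  7  8  9  10  10
  row 11: 1  2  3  4  5  6  7  8  9  10  11  11
  row 12: 1  2  3  4  5  6  7  8  9  10  11  12

so w = (1, 8, 9, 4, 6, 2, 11, 3, 10, 7, 5, 12).

Fulton essential set (9 of the 24 Rothe cells):

[(3, 7, 1), (5, 3, 1), (5, 5, 2), (7, 3, 2), (7, 5, 3), (7, 7, 4), (7, 10, 6), (9, 7, 5), (10, 5, 4)]


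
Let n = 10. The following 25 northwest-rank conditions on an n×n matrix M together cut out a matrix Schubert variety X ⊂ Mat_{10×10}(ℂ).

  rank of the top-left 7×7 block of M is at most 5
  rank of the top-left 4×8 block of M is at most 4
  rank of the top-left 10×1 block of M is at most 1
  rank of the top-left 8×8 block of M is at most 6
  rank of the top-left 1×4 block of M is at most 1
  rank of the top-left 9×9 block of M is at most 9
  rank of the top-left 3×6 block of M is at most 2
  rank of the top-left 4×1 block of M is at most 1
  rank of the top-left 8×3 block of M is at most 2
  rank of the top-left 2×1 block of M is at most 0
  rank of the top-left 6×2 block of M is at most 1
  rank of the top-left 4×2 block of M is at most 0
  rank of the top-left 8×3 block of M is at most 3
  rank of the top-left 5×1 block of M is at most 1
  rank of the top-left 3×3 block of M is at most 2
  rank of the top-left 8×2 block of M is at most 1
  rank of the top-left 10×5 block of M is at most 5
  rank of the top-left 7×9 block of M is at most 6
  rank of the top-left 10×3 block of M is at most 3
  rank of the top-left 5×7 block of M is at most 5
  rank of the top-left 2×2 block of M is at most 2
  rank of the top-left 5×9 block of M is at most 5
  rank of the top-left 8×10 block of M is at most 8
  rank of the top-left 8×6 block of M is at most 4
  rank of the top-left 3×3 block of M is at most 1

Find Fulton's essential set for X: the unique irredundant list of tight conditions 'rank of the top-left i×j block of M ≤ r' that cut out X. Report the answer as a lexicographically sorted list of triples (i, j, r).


Recovering R(i,j) via the rank-extension bound from the 25 conditions:

  row 1: 0  0  1  1  1  1  1  1  1  1
  row 2: 0  0  1  2  2  2  2  2  2  2
  row 3: 0  0  1  2  2  2  3  3  3  3
  row 4: 0  0  1  2  3  3  4  4  4  4
  row 5: 1  1  2  3  4  4  5  5  5  5
  row 6: 1  1  2  3  4  4  5  6  6  6
  row 7: 1  1  2  3  4  4  5  6  6  7
  row 8: 1  1  2  3  4  4  5  6  7  8
  row 9: 1  2  3  4  5  5  6  7  8  9
  row 10: 1  2  3  4  5  6  7  8  9  10

the unique w with this rank table is (3, 4, 7, 5, 1, 8, 10, 9, 2, 6).

Fulton essential set (5 of the 17 Rothe cells):

[(3, 6, 2), (4, 2, 0), (7, 9, 6), (8, 2, 1), (8, 6, 4)]


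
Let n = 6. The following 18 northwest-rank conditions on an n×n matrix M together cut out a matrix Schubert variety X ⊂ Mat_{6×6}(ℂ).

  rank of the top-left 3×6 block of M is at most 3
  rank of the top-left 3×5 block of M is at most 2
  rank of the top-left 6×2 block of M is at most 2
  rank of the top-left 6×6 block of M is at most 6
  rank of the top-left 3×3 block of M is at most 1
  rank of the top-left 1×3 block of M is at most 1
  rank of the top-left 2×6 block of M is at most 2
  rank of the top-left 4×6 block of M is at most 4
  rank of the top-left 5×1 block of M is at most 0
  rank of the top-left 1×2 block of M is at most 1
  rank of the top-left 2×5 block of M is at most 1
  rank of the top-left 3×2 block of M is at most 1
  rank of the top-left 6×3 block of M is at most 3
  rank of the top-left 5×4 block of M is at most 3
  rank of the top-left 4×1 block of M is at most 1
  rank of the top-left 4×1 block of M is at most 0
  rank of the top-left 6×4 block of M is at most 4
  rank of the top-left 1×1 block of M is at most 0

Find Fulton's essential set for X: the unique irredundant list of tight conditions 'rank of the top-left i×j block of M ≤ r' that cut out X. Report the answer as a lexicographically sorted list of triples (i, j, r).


Recovering R(i,j) via the rank-extension bound from the 18 conditions:

  R[1]: 0, 1, 1, 1, 1, 1
  R[2]: 0, 1, 1, 1, 1, 2
  R[3]: 0, 1, 1, 2, 2, 3
  R[4]: 0, 1, 2, 3, 3, 4
  R[5]: 0, 1, 2, 3, 4, 5
  R[6]: 1, 2, 3, 4, 5, 6

hence w(1..6) = (2, 6, 4, 3, 5, 1).

Fulton essential set (3 of the 9 Rothe cells):

[(2, 5, 1), (3, 3, 1), (5, 1, 0)]


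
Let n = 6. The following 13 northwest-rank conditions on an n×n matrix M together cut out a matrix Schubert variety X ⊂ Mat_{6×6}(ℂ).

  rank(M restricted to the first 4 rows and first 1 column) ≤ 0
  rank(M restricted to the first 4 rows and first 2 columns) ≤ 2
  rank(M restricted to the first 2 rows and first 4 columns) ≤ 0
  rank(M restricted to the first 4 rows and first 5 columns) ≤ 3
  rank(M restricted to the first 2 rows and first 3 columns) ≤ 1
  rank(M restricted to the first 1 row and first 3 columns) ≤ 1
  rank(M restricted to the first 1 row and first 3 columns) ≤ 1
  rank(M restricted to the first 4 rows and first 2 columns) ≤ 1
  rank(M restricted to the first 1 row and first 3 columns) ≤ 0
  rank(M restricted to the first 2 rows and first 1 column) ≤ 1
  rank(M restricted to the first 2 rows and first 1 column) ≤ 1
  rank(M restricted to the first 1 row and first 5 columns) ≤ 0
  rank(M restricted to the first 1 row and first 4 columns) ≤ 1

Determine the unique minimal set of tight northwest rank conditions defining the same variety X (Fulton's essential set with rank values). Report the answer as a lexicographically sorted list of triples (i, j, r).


The tightest implied rank at each (i,j), from the 13 conditions:

  0 | 0 | 0 | 0 | 0 | 1
  0 | 0 | 0 | 0 | 1 | 2
  0 | 1 | 1 | 1 | 2 | 3
  0 | 1 | 2 | 2 | 3 | 4
  1 | 2 | 3 | 3 | 4 | 5
  1 | 2 | 3 | 4 | 5 | 6

so w = (6, 5, 2, 3, 1, 4).

Rothe diagram D(w) (11 cells), 3 SE-corners (essential conditions):

[(1, 5, 0), (2, 4, 0), (4, 1, 0)]


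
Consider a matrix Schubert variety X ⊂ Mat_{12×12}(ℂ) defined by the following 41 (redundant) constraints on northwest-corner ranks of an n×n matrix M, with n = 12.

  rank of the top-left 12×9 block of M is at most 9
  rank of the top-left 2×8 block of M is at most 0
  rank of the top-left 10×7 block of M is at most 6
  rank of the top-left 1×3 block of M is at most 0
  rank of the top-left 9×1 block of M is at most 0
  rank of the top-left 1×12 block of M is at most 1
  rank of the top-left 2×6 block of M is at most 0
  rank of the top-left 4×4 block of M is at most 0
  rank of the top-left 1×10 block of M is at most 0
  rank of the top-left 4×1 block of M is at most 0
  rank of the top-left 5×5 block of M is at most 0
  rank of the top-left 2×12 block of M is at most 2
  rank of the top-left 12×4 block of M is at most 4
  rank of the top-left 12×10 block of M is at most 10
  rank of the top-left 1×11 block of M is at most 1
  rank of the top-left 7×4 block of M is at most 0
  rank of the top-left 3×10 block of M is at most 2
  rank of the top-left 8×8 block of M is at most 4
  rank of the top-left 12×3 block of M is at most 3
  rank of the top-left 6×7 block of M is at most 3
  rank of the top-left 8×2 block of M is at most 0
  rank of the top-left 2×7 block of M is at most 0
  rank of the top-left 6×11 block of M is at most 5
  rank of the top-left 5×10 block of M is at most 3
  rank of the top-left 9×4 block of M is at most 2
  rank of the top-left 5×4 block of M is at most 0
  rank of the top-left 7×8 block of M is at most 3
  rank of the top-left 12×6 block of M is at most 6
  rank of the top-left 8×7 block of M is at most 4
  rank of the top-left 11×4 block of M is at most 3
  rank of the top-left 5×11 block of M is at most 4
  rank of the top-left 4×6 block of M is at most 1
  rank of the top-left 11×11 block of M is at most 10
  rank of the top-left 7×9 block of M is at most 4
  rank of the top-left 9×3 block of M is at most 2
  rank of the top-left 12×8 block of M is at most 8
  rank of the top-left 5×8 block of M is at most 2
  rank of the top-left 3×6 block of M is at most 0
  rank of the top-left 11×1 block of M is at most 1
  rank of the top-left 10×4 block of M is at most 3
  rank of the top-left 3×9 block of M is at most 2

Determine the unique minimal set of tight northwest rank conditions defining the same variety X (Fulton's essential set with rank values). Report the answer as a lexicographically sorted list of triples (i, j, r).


Reconstructing r_w from the 41 given conditions:

  i=1: 0  0  0  0  0  0  0  0  0  0  1  1
  i=2: 0  0  0  0  0  0  0  0  1  1  2  2
  i=3: 0  0  0  0  0  0  1  1  2  2  3  3
  i=4: 0  0  0  0  0  1  2  2  3  3  4  4
  i=5: 0  0  0  0  0  1  2  2  3  3  4  5
  i=6: 0  0  0  0  1  2  3  3  4  4  5  6
  i=7: 0  0  0  0  1  2  3  3  4  5  6  7
  i=8: 0  0  1  1  2  3  4  4  5  6  7  8
  i=9: 0  1  2  2  3  4  5  5  6  7  8  9
  i=10: 1  2  3  3  4  5  6  6  7  8  9  10
  i=11: 1  2  3  3  4  5  6  7  8  9  10  11
  i=12: 1  2  3  4  5  6  7  8  9  10  11  12

so w = (11, 9, 7, 6, 12, 5, 10, 3, 2, 1, 8, 4).

11 SE-corners of the 49-cell Rothe diagram give Ess(w):

[(1, 10, 0), (2, 8, 0), (3, 6, 0), (5, 5, 0), (5, 8, 2), (5, 10, 3), (7, 4, 0), (7, 8, 3), (8, 2, 0), (9, 1, 0), (11, 4, 3)]


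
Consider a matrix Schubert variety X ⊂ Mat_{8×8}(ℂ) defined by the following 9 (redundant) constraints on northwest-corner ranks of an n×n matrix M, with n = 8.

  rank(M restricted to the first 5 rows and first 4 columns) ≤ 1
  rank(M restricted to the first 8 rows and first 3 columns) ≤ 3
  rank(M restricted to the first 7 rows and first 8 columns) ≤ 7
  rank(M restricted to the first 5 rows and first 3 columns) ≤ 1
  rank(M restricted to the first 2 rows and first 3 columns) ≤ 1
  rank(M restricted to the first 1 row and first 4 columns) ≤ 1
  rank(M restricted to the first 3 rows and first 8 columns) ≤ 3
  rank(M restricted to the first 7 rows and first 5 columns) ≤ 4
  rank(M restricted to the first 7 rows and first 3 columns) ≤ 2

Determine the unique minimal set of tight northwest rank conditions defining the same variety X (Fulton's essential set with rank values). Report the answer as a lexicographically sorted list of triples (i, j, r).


Rank table r_w(8×8) implied by the 9 constraints:

  row 1: 1 1 1 1 1 1 1 1
  row 2: 1 1 1 1 2 2 2 2
  row 3: 1 1 1 1 2 3 3 3
  row 4: 1 1 1 1 2 3 4 4
  row 5: 1 1 1 1 2 3 4 5
  row 6: 1 2 2 2 3 4 5 6
  row 7: 1 2 2 3 4 5 6 7
  row 8: 1 2 3 4 5 6 7 8

reading off 1-entries of Δ²R: w = (1, 5, 6, 7, 8, 2, 4, 3).

ℓ(w)=13; the 2 essential cells (i,j,r):

[(5, 4, 1), (7, 3, 2)]


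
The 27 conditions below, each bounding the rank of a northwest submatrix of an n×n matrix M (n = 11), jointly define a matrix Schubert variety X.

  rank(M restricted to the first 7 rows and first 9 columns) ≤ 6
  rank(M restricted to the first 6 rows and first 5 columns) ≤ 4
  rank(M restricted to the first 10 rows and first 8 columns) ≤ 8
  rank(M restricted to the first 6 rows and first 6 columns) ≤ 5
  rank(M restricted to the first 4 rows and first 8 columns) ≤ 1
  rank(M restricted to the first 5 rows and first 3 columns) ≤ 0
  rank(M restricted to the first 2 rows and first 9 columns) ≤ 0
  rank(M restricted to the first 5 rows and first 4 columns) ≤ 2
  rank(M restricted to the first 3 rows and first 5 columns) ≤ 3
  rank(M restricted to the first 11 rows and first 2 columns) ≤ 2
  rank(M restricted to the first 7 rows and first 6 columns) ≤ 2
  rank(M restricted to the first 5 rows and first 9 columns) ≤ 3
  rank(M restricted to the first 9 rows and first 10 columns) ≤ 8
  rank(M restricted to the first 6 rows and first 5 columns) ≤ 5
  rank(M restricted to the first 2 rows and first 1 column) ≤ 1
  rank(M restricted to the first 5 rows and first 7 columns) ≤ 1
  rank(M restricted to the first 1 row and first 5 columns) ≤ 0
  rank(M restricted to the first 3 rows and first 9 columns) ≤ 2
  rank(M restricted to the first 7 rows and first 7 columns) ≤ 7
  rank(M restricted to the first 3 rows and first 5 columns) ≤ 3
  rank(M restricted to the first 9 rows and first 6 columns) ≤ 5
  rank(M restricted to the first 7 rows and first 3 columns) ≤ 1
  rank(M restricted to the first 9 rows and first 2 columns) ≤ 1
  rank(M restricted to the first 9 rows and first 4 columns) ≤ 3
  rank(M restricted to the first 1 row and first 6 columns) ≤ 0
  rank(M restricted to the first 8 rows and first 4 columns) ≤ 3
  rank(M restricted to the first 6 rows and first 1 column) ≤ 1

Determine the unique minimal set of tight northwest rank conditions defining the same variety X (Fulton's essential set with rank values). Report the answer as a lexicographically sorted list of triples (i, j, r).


Propagating the 27 rank bounds to every northwest block:

  R[1]: 0 | 0 | 0 | 0 | 0 | 0 | 0 | 0 | 0 | 1 | 1
  R[2]: 0 | 0 | 0 | 0 | 0 | 0 | 0 | 0 | 0 | 1 | 2
  R[3]: 0 | 0 | 0 | 1 | 1 | 1 | 1 | 1 | 1 | 2 | 3
  R[4]: 0 | 0 | 0 | 1 | 1 | 1 | 1 | 1 | 2 | 3 | 4
  R[5]: 0 | 0 | 0 | 1 | 1 | 1 | 1 | 2 | 3 | 4 | 5
  R[6]: 1 | 1 | 1 | 2 | 2 | 2 | 2 | 3 | 4 | 5 | 6
  R[7]: 1 | 1 | 1 | 2 | 2 | 2 | 3 | 4 | 5 | 6 | 7
  R[8]: 1 | 1 | 2 | 3 | 3 | 3 | 4 | 5 | 6 | 7 | 8
  R[9]: 1 | 1 | 2 | 3 | 4 | 4 | 5 | 6 | 7 | 8 | 9
  R[10]: 1 | 2 | 3 | 4 | 5 | 5 | 6 | 7 | 8 | 9 | 10
  R[11]: 1 | 2 | 3 | 4 | 5 | 6 | 7 | 8 | 9 | 10 | 11

hence w(1..11) = (10, 11, 4, 9, 8, 1, 7, 3, 5, 2, 6).

|D(w)|=40, |Ess(w)|=7:

[(2, 9, 0), (4, 8, 1), (5, 3, 0), (5, 7, 1), (7, 3, 1), (7, 6, 2), (9, 2, 1)]


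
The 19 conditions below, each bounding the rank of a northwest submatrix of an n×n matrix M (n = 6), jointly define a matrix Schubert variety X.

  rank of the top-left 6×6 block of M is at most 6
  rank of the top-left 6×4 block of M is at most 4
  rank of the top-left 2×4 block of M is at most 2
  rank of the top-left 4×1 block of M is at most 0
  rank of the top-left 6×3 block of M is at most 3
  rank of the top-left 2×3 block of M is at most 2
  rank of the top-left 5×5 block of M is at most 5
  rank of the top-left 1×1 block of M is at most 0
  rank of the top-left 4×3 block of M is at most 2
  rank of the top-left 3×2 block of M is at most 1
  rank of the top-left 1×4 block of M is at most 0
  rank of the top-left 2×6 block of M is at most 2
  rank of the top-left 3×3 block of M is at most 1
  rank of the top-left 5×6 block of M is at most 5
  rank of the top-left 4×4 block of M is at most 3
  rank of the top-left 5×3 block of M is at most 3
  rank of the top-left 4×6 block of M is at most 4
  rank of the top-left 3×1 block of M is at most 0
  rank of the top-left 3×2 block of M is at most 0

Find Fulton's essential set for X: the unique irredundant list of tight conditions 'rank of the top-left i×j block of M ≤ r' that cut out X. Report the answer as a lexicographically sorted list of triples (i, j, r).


The tightest implied rank at each (i,j), from the 19 conditions:

  0  0  0  0  1  1
  0  0  1  1  2  2
  0  0  1  2  3  3
  0  1  2  3  4  4
  1  2  3  4  5  5
  1  2  3  4  5  6

hence w(1..6) = (5, 3, 4, 2, 1, 6).

Rothe diagram D(w) (9 cells), 3 SE-corners (essential conditions):

[(1, 4, 0), (3, 2, 0), (4, 1, 0)]


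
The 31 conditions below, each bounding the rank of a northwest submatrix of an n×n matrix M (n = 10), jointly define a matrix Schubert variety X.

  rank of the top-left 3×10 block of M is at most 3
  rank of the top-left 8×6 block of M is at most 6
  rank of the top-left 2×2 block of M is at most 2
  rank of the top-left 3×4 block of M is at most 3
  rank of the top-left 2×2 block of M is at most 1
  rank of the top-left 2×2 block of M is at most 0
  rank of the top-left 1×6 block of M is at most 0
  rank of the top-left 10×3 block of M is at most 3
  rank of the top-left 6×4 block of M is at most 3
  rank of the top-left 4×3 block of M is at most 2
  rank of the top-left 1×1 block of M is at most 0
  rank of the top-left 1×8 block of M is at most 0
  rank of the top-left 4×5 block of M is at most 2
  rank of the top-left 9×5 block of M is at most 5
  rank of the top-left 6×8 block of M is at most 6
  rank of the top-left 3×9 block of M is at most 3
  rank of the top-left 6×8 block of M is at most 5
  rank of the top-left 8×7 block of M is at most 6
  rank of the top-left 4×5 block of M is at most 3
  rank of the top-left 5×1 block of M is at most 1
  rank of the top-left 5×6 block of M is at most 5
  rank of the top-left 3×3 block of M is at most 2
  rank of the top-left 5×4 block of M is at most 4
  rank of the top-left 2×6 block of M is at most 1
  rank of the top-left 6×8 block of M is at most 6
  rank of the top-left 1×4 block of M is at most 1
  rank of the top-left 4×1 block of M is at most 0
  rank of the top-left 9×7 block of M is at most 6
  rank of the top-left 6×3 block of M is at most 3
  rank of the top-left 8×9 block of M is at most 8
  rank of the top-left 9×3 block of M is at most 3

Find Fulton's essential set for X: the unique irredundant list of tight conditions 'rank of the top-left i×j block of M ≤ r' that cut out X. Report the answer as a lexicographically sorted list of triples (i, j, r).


Rank table r_w(10×10) implied by the 31 constraints:

  i=1: 0, 0, 0, 0, 0, 0, 0, 0, 1, 1
  i=2: 0, 0, 1, 1, 1, 1, 1, 1, 2, 2
  i=3: 0, 1, 2, 2, 2, 2, 2, 2, 3, 3
  i=4: 0, 1, 2, 2, 2, 3, 3, 3, 4, 4
  i=5: 1, 2, 3, 3, 3, 4, 4, 4, 5, 5
  i=6: 1, 2, 3, 3, 4, 5, 5, 5, 6, 6
  i=7: 1, 2, 3, 4, 5, 6, 6, 6, 7, 7
  i=8: 1, 2, 3, 4, 5, 6, 6, 7, 8, 8
  i=9: 1, 2, 3, 4, 5, 6, 6, 7, 8, 9
  i=10: 1, 2, 3, 4, 5, 6, 7, 8, 9, 10

reading off 1-entries of Δ²R: w = (9, 3, 2, 6, 1, 5, 4, 8, 10, 7).

Fulton essential set (6 of the 17 Rothe cells):

[(1, 8, 0), (2, 2, 0), (4, 1, 0), (4, 5, 2), (6, 4, 3), (9, 7, 6)]
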